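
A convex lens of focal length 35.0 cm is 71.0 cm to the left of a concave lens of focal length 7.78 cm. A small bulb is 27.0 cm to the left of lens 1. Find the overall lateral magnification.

m = +0.173

Lens 1: 1/d_i1 = 1/(35.0) − 1/(27.0) = -0.008466, so d_i1 = -118.1 cm; m₁ = −d_i1/d_o1 = +4.374.
d_o2 = 71.0 − (-118.1) = 189.1 cm.
f₂ = −7.78 cm (diverging).
Lens 2: 1/d_i2 = 1/(-7.78) − 1/(189.1) = -0.1338, so d_i2 = -7.473 cm; m₂ = −d_i2/d_o2 = +0.03952.
m = m₁·m₂ = (+4.374)(+0.03952) = +0.173.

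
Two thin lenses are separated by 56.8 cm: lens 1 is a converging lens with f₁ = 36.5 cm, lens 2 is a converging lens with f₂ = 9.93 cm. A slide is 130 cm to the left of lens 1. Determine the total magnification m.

Lens 1: 1/d_i1 = 1/(36.5) − 1/(130) = 0.01970, so d_i1 = 50.75 cm; m₁ = −d_i1/d_o1 = -0.3904.
d_o2 = 56.8 − (50.75) = 6.050 cm.
Lens 2: 1/d_i2 = 1/(9.93) − 1/(6.050) = -0.06458, so d_i2 = -15.48 cm; m₂ = −d_i2/d_o2 = +2.559.
m = m₁·m₂ = (-0.3904)(+2.559) = -0.999.

m = -0.999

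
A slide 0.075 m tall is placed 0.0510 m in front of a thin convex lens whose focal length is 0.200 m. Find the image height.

1/d_i = 1/f − 1/d_o = 1/(0.2000) − 1/(0.0510) = -14.61, so d_i = -0.06846 m.
m = −d_i/d_o = +1.342.
|h_i| = |m|·h_o = 1.342 × 0.075 = 0.101 m. The image is virtual, upright and enlarged, on the same side as the object.

0.101 m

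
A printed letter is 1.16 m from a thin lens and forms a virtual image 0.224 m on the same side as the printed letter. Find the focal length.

f = -0.278 m (diverging)

Virtual image ⇒ d_i = −0.224 m.
1/f = 1/d_o + 1/d_i = 1/(1.16) + 1/(-0.224) = -3.602, so f = -0.278 m.
Since f is negative, the thin lens is diverging.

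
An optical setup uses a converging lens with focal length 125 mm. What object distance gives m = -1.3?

m = −d_i/d_o ⇒ d_i = −m·d_o.
1/f = 1/d_o + 1/d_i = 1/d_o − 1/(m·d_o) = (1 − 1/m)/d_o, so d_o = f(1 − 1/m) = (125.0)(1 − 1/(-1.3)) = 221 mm.

221 mm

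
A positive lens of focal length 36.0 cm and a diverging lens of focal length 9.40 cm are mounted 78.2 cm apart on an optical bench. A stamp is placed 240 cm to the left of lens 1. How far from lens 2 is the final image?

Lens 1: 1/d_i1 = 1/f₁ − 1/d_o1 = 1/(36.0) − 1/(240) = 0.02361, so d_i1 = 42.35 cm.
The intermediate image is 42.35 cm to the right of lens 1, which is 78.2 − (42.35) = 35.85 cm to the left of lens 2, so d_o2 = +35.85 cm.
Lens 2 is diverging, so f₂ = −9.40 cm.
Lens 2: 1/d_i2 = 1/f₂ − 1/d_o2 = 1/(-9.40) − 1/(35.85) = -0.1343, so d_i2 = -7.45 cm.
The final image is virtual, 7.45 cm to the left of lens 2 (overall magnification ≈ -0.037).

7.45 cm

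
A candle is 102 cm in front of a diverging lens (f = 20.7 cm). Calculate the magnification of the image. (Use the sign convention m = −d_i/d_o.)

m = +0.169

For a diverging lens, f = -20.7 cm.
1/d_i = 1/f − 1/d_o = 1/(-20.70) − 1/(102) = -0.05811, so d_i = -17.21 cm.
m = −d_i/d_o = −(-17.21)/(102) = +0.169.
The image is virtual, upright and reduced, on the same side as the object.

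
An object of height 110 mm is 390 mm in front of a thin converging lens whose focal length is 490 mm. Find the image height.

1/d_i = 1/f − 1/d_o = 1/(490.0) − 1/(390) = -0.0005233, so d_i = -1911 mm.
m = −d_i/d_o = +4.900.
|h_i| = |m|·h_o = 4.900 × 110 = 539 mm. The image is virtual, upright and enlarged, on the same side as the object.

539 mm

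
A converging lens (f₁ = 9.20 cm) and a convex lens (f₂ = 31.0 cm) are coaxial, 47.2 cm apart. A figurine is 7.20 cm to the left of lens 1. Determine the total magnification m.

m = -2.89

Lens 1: 1/d_i1 = 1/(9.20) − 1/(7.20) = -0.03019, so d_i1 = -33.12 cm; m₁ = −d_i1/d_o1 = +4.600.
d_o2 = 47.2 − (-33.12) = 80.32 cm.
Lens 2: 1/d_i2 = 1/(31.0) − 1/(80.32) = 0.01981, so d_i2 = 50.48 cm; m₂ = −d_i2/d_o2 = -0.6285.
m = m₁·m₂ = (+4.600)(-0.6285) = -2.89.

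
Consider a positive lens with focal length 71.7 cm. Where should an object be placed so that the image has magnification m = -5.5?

84.7 cm

m = −d_i/d_o ⇒ d_i = −m·d_o.
1/f = 1/d_o + 1/d_i = 1/d_o − 1/(m·d_o) = (1 − 1/m)/d_o, so d_o = f(1 − 1/m) = (71.70)(1 − 1/(-5.5)) = 84.7 cm.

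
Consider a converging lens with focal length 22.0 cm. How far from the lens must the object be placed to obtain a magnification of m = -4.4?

m = −d_i/d_o ⇒ d_i = −m·d_o.
1/f = 1/d_o + 1/d_i = 1/d_o − 1/(m·d_o) = (1 − 1/m)/d_o, so d_o = f(1 − 1/m) = (22.00)(1 − 1/(-4.4)) = 27.0 cm.

27.0 cm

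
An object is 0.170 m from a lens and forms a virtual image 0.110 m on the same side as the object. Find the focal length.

f = -0.312 m (diverging)

Virtual image ⇒ d_i = −0.110 m.
1/f = 1/d_o + 1/d_i = 1/(0.170) + 1/(-0.110) = -3.209, so f = -0.312 m.
Since f is negative, the lens is diverging.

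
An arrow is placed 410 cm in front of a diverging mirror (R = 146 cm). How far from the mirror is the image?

62.0 cm

f = R/2 = 146/2 = 73.00 cm; for a diverging mirror, f = -73.00 cm.
Mirror equation: 1/q = 1/f − 1/p = 1/(-73.00) − 1/(410) = -0.01370 − 0.002439 = -0.01614, so q = -62.0 cm.
The image is virtual, upright and reduced, behind the mirror.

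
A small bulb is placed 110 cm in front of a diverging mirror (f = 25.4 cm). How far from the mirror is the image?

For a diverging mirror, f = -25.4 cm.
Mirror equation: 1/v = 1/f − 1/u = 1/(-25.40) − 1/(110) = -0.03937 − 0.009091 = -0.04846, so v = -20.6 cm.
The image is virtual, upright and reduced, behind the mirror.

20.6 cm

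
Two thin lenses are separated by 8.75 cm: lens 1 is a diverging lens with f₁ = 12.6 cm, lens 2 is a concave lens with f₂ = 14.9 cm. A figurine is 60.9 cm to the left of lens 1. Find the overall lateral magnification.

f₁ = −12.6 cm (diverging).
Lens 1: 1/d_i1 = 1/(-12.6) − 1/(60.9) = -0.09579, so d_i1 = -10.44 cm; m₁ = −d_i1/d_o1 = +0.1714.
d_o2 = 8.75 − (-10.44) = 19.19 cm.
f₂ = −14.9 cm (diverging).
Lens 2: 1/d_i2 = 1/(-14.9) − 1/(19.19) = -0.1192, so d_i2 = -8.388 cm; m₂ = −d_i2/d_o2 = +0.4371.
m = m₁·m₂ = (+0.1714)(+0.4371) = +0.0749.

m = +0.0749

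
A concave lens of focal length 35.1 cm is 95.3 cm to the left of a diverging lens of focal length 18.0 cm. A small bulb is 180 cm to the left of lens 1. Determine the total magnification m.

f₁ = −35.1 cm (diverging).
Lens 1: 1/d_i1 = 1/(-35.1) − 1/(180) = -0.03405, so d_i1 = -29.37 cm; m₁ = −d_i1/d_o1 = +0.1632.
d_o2 = 95.3 − (-29.37) = 124.7 cm.
f₂ = −18.0 cm (diverging).
Lens 2: 1/d_i2 = 1/(-18.0) − 1/(124.7) = -0.06357, so d_i2 = -15.73 cm; m₂ = −d_i2/d_o2 = +0.1261.
m = m₁·m₂ = (+0.1632)(+0.1261) = +0.0206.

m = +0.0206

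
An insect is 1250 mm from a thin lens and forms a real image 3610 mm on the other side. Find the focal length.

f = 928 mm (converging)

Real image ⇒ d_i = +3610 mm.
1/f = 1/d_o + 1/d_i = 1/(1250) + 1/(3610) = 0.001077, so f = 928 mm.
Since f is positive, the thin lens is converging.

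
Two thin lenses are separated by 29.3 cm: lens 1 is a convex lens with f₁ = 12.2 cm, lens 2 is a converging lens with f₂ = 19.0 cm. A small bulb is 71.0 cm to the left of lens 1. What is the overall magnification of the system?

Lens 1: 1/d_i1 = 1/(12.2) − 1/(71.0) = 0.06788, so d_i1 = 14.73 cm; m₁ = −d_i1/d_o1 = -0.2075.
d_o2 = 29.3 − (14.73) = 14.57 cm.
Lens 2: 1/d_i2 = 1/(19.0) − 1/(14.57) = -0.01600, so d_i2 = -62.49 cm; m₂ = −d_i2/d_o2 = +4.289.
m = m₁·m₂ = (-0.2075)(+4.289) = -0.890.

m = -0.890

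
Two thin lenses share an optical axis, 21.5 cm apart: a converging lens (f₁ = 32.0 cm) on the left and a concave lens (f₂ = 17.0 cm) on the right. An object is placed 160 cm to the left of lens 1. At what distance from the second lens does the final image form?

Lens 1: 1/d_i1 = 1/f₁ − 1/d_o1 = 1/(32.0) − 1/(160) = 0.02500, so d_i1 = 40.00 cm.
The intermediate image is 40.00 cm to the right of lens 1, which lies 18.50 cm to the right of lens 2 — a virtual object — so d_o2 = −18.50 cm.
Lens 2 is diverging, so f₂ = −17.0 cm.
Lens 2: 1/d_i2 = 1/f₂ − 1/d_o2 = 1/(-17.0) − 1/(-18.50) = -0.004769, so d_i2 = -210 cm.
The final image is virtual, 210 cm to the left of lens 2 (overall magnification ≈ 2.8).

210 cm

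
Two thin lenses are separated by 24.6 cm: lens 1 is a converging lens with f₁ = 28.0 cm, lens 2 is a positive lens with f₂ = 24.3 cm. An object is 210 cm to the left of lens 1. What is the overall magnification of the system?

Lens 1: 1/d_i1 = 1/(28.0) − 1/(210) = 0.03095, so d_i1 = 32.31 cm; m₁ = −d_i1/d_o1 = -0.1539.
d_o2 = 24.6 − (32.31) = -7.710 cm (virtual object).
Lens 2: 1/d_i2 = 1/(24.3) − 1/(-7.710) = 0.1709, so d_i2 = 5.853 cm; m₂ = −d_i2/d_o2 = +0.7591.
m = m₁·m₂ = (-0.1539)(+0.7591) = -0.117.

m = -0.117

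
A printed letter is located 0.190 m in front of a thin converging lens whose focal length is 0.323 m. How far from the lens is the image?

0.461 m

Thin-lens equation: 1/v = 1/f − 1/u = 1/(0.3230) − 1/(0.190) = 3.096 − 5.263 = -2.167, so v = -0.461 m.
The image is virtual, upright and enlarged, on the same side as the object.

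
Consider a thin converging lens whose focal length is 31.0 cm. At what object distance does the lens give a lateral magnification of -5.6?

m = −d_i/d_o ⇒ d_i = −m·d_o.
1/f = 1/d_o + 1/d_i = 1/d_o − 1/(m·d_o) = (1 − 1/m)/d_o, so d_o = f(1 − 1/m) = (31.00)(1 − 1/(-5.6)) = 36.5 cm.

36.5 cm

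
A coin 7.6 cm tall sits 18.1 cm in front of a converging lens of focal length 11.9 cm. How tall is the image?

1/d_i = 1/f − 1/d_o = 1/(11.90) − 1/(18.1) = 0.02878, so d_i = 34.74 cm.
m = −d_i/d_o = -1.919.
|h_i| = |m|·h_o = 1.919 × 7.6 = 14.6 cm. The image is real, inverted and enlarged, on the far side of the lens.

14.6 cm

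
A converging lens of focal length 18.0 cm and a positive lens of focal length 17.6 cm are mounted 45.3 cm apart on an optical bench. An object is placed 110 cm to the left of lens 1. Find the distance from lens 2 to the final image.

Lens 1: 1/d_i1 = 1/f₁ − 1/d_o1 = 1/(18.0) − 1/(110) = 0.04646, so d_i1 = 21.52 cm.
The intermediate image is 21.52 cm to the right of lens 1, which is 45.3 − (21.52) = 23.78 cm to the left of lens 2, so d_o2 = +23.78 cm.
Lens 2: 1/d_i2 = 1/f₂ − 1/d_o2 = 1/(17.6) − 1/(23.78) = 0.01477, so d_i2 = 67.7 cm.
The final image is real, 67.7 cm to the right of lens 2 (overall magnification ≈ 0.56).

67.7 cm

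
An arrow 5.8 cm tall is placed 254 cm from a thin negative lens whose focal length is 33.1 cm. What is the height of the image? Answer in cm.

For a negative lens, f = -33.1 cm.
1/d_i = 1/f − 1/d_o = 1/(-33.10) − 1/(254) = -0.03415, so d_i = -29.28 cm.
m = −d_i/d_o = +0.1153.
|h_i| = |m|·h_o = 0.1153 × 5.8 = 0.669 cm. The image is virtual, upright and reduced, on the same side as the object.

0.669 cm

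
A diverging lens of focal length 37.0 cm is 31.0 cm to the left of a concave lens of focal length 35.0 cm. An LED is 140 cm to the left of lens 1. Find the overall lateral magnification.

m = +0.0768

f₁ = −37.0 cm (diverging).
Lens 1: 1/d_i1 = 1/(-37.0) − 1/(140) = -0.03417, so d_i1 = -29.27 cm; m₁ = −d_i1/d_o1 = +0.2091.
d_o2 = 31.0 − (-29.27) = 60.27 cm.
f₂ = −35.0 cm (diverging).
Lens 2: 1/d_i2 = 1/(-35.0) − 1/(60.27) = -0.04516, so d_i2 = -22.14 cm; m₂ = −d_i2/d_o2 = +0.3674.
m = m₁·m₂ = (+0.2091)(+0.3674) = +0.0768.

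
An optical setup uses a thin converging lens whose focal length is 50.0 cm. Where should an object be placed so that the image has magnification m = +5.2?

40.4 cm

m = −d_i/d_o ⇒ d_i = −m·d_o.
1/f = 1/d_o + 1/d_i = 1/d_o − 1/(m·d_o) = (1 − 1/m)/d_o, so d_o = f(1 − 1/m) = (50.00)(1 − 1/(+5.2)) = 40.4 cm.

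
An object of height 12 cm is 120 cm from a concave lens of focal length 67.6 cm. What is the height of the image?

4.32 cm

For a concave lens, f = -67.6 cm.
1/d_i = 1/f − 1/d_o = 1/(-67.60) − 1/(120) = -0.02313, so d_i = -43.24 cm.
m = −d_i/d_o = +0.3603.
|h_i| = |m|·h_o = 0.3603 × 12 = 4.32 cm. The image is virtual, upright and reduced, on the same side as the object.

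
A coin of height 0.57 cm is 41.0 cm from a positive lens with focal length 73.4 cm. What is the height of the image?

1/d_i = 1/f − 1/d_o = 1/(73.40) − 1/(41.0) = -0.01077, so d_i = -92.88 cm.
m = −d_i/d_o = +2.265.
|h_i| = |m|·h_o = 2.265 × 0.57 = 1.29 cm. The image is virtual, upright and enlarged, on the same side as the object.

1.29 cm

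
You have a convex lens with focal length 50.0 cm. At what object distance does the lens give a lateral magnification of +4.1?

m = −d_i/d_o ⇒ d_i = −m·d_o.
1/f = 1/d_o + 1/d_i = 1/d_o − 1/(m·d_o) = (1 − 1/m)/d_o, so d_o = f(1 − 1/m) = (50.00)(1 − 1/(+4.1)) = 37.8 cm.

37.8 cm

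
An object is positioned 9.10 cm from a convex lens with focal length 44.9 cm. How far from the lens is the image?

11.4 cm

Thin-lens equation: 1/q = 1/f − 1/p = 1/(44.90) − 1/(9.10) = 0.02227 − 0.1099 = -0.08762, so q = -11.4 cm.
The image is virtual, upright and enlarged, on the same side as the object.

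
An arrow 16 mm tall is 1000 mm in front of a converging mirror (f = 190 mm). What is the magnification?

1/d_i = 1/f − 1/d_o = 1/(190.0) − 1/(1000) = 0.004263, so d_i = 234.6 mm.
m = −d_i/d_o = −(234.6)/(1000) = -0.235.
The image is real, inverted and reduced, in front of the mirror.

m = -0.235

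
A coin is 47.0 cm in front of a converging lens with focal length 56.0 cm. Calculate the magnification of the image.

1/d_i = 1/f − 1/d_o = 1/(56.00) − 1/(47.0) = -0.003419, so d_i = -292.4 cm.
m = −d_i/d_o = −(-292.4)/(47.0) = +6.22.
The image is virtual, upright and enlarged, on the same side as the object.

m = +6.22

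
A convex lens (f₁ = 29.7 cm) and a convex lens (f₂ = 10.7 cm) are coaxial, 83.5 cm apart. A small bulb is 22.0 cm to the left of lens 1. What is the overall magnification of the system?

Lens 1: 1/d_i1 = 1/(29.7) − 1/(22.0) = -0.01178, so d_i1 = -84.86 cm; m₁ = −d_i1/d_o1 = +3.857.
d_o2 = 83.5 − (-84.86) = 168.4 cm.
Lens 2: 1/d_i2 = 1/(10.7) − 1/(168.4) = 0.08752, so d_i2 = 11.43 cm; m₂ = −d_i2/d_o2 = -0.06785.
m = m₁·m₂ = (+3.857)(-0.06785) = -0.262.

m = -0.262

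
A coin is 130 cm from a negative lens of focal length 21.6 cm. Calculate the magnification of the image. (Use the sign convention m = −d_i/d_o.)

For a negative lens, f = -21.6 cm.
1/d_i = 1/f − 1/d_o = 1/(-21.60) − 1/(130) = -0.05399, so d_i = -18.52 cm.
m = −d_i/d_o = −(-18.52)/(130) = +0.142.
The image is virtual, upright and reduced, on the same side as the object.

m = +0.142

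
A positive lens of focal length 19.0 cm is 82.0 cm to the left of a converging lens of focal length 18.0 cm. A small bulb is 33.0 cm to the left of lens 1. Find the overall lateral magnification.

m = +1.27

Lens 1: 1/d_i1 = 1/(19.0) − 1/(33.0) = 0.02233, so d_i1 = 44.79 cm; m₁ = −d_i1/d_o1 = -1.357.
d_o2 = 82.0 − (44.79) = 37.21 cm.
Lens 2: 1/d_i2 = 1/(18.0) − 1/(37.21) = 0.02868, so d_i2 = 34.87 cm; m₂ = −d_i2/d_o2 = -0.9370.
m = m₁·m₂ = (-1.357)(-0.9370) = +1.27.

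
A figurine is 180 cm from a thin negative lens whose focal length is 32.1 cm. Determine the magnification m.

For a negative lens, f = -32.1 cm.
1/d_i = 1/f − 1/d_o = 1/(-32.10) − 1/(180) = -0.03671, so d_i = -27.24 cm.
m = −d_i/d_o = −(-27.24)/(180) = +0.151.
The image is virtual, upright and reduced, on the same side as the object.

m = +0.151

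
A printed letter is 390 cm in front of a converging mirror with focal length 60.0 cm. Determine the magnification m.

1/d_i = 1/f − 1/d_o = 1/(60.00) − 1/(390) = 0.01410, so d_i = 70.91 cm.
m = −d_i/d_o = −(70.91)/(390) = -0.182.
The image is real, inverted and reduced, in front of the mirror.

m = -0.182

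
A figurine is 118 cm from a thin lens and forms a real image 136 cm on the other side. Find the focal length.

f = 63.2 cm (converging)

Real image ⇒ d_i = +136 cm.
1/f = 1/d_o + 1/d_i = 1/(118) + 1/(136) = 0.01583, so f = 63.2 cm.
Since f is positive, the thin lens is converging.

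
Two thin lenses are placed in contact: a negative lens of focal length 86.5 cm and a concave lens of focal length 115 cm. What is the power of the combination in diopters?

P = -2.03 D

P₁ = 1/f₁ = 1/(-0.865 m) = -1.156 D; P₂ = 1/f₂ = 1/(-1.15 m) = -0.8696 D.
For thin lenses in contact, P = P₁ + P₂ = (-1.156) + (-0.8696) = -2.03 D.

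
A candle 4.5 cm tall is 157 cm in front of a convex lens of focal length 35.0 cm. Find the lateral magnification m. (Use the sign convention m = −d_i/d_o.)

1/d_i = 1/f − 1/d_o = 1/(35.00) − 1/(157) = 0.02220, so d_i = 45.04 cm.
m = −d_i/d_o = −(45.04)/(157) = -0.287.
The image is real, inverted and reduced, on the far side of the lens.

m = -0.287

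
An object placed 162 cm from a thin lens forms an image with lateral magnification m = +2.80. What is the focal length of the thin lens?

f = 252 cm (converging)

m = −d_i/d_o ⇒ d_i = −m·d_o = −(+2.80)·(162) = -453.6 cm.
1/f = 1/d_o + 1/d_i = 1/(162) + 1/(-453.6) = 0.003968, so f = 252 cm.
Since f is positive, the thin lens is converging.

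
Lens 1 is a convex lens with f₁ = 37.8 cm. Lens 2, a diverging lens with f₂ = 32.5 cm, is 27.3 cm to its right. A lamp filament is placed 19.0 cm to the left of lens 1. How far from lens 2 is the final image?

21.7 cm

Lens 1: 1/d_i1 = 1/f₁ − 1/d_o1 = 1/(37.8) − 1/(19.0) = -0.02618, so d_i1 = -38.20 cm.
The intermediate image is 38.20 cm to the left of lens 1 (virtual), which is 27.3 − (-38.20) = 65.50 cm to the left of lens 2, so d_o2 = +65.50 cm.
Lens 2 is diverging, so f₂ = −32.5 cm.
Lens 2: 1/d_i2 = 1/f₂ − 1/d_o2 = 1/(-32.5) − 1/(65.50) = -0.04604, so d_i2 = -21.7 cm.
The final image is virtual, 21.7 cm to the left of lens 2 (overall magnification ≈ 0.67).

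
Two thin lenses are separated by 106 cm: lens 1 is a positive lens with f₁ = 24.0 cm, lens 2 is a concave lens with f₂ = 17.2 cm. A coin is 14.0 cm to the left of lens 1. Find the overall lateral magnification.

m = +0.263

Lens 1: 1/d_i1 = 1/(24.0) − 1/(14.0) = -0.02976, so d_i1 = -33.60 cm; m₁ = −d_i1/d_o1 = +2.400.
d_o2 = 106 − (-33.60) = 139.6 cm.
f₂ = −17.2 cm (diverging).
Lens 2: 1/d_i2 = 1/(-17.2) − 1/(139.6) = -0.06530, so d_i2 = -15.31 cm; m₂ = −d_i2/d_o2 = +0.1097.
m = m₁·m₂ = (+2.400)(+0.1097) = +0.263.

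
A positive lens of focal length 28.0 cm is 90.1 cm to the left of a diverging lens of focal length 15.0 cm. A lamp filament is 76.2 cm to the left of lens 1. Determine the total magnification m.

Lens 1: 1/d_i1 = 1/(28.0) − 1/(76.2) = 0.02259, so d_i1 = 44.27 cm; m₁ = −d_i1/d_o1 = -0.5810.
d_o2 = 90.1 − (44.27) = 45.83 cm.
f₂ = −15.0 cm (diverging).
Lens 2: 1/d_i2 = 1/(-15.0) − 1/(45.83) = -0.08849, so d_i2 = -11.30 cm; m₂ = −d_i2/d_o2 = +0.2466.
m = m₁·m₂ = (-0.5810)(+0.2466) = -0.143.

m = -0.143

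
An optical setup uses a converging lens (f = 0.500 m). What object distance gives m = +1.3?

0.115 m

m = −d_i/d_o ⇒ d_i = −m·d_o.
1/f = 1/d_o + 1/d_i = 1/d_o − 1/(m·d_o) = (1 − 1/m)/d_o, so d_o = f(1 − 1/m) = (0.5000)(1 − 1/(+1.3)) = 0.115 m.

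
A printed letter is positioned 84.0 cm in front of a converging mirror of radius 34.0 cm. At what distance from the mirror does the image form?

21.3 cm

f = R/2 = 34.0/2 = 17.00 cm.
Mirror equation: 1/v = 1/f − 1/u = 1/(17.00) − 1/(84.0) = 0.05882 − 0.01190 = 0.04692, so v = 21.3 cm.
The image is real, inverted and reduced, in front of the mirror.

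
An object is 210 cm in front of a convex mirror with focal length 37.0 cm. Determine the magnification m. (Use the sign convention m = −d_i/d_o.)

For a convex mirror, f = -37.0 cm.
1/d_i = 1/f − 1/d_o = 1/(-37.00) − 1/(210) = -0.03179, so d_i = -31.46 cm.
m = −d_i/d_o = −(-31.46)/(210) = +0.150.
The image is virtual, upright and reduced, behind the mirror.

m = +0.150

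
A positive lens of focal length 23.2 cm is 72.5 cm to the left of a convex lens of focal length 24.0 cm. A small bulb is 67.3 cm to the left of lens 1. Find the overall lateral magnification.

m = +0.964

Lens 1: 1/d_i1 = 1/(23.2) − 1/(67.3) = 0.02824, so d_i1 = 35.40 cm; m₁ = −d_i1/d_o1 = -0.5260.
d_o2 = 72.5 − (35.40) = 37.10 cm.
Lens 2: 1/d_i2 = 1/(24.0) − 1/(37.10) = 0.01471, so d_i2 = 67.97 cm; m₂ = −d_i2/d_o2 = -1.832.
m = m₁·m₂ = (-0.5260)(-1.832) = +0.964.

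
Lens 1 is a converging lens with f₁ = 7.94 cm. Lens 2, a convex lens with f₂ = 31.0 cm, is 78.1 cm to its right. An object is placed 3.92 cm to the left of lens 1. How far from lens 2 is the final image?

48.5 cm

Lens 1: 1/d_i1 = 1/f₁ − 1/d_o1 = 1/(7.94) − 1/(3.92) = -0.1292, so d_i1 = -7.742 cm.
The intermediate image is 7.742 cm to the left of lens 1 (virtual), which is 78.1 − (-7.742) = 85.84 cm to the left of lens 2, so d_o2 = +85.84 cm.
Lens 2: 1/d_i2 = 1/f₂ − 1/d_o2 = 1/(31.0) − 1/(85.84) = 0.02061, so d_i2 = 48.5 cm.
The final image is real, 48.5 cm to the right of lens 2 (overall magnification ≈ -1.1).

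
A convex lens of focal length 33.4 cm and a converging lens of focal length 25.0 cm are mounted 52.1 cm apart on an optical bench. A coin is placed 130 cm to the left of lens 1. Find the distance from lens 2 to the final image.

Lens 1: 1/d_i1 = 1/f₁ − 1/d_o1 = 1/(33.4) − 1/(130) = 0.02225, so d_i1 = 44.95 cm.
The intermediate image is 44.95 cm to the right of lens 1, which is 52.1 − (44.95) = 7.150 cm to the left of lens 2, so d_o2 = +7.150 cm.
Lens 2: 1/d_i2 = 1/f₂ − 1/d_o2 = 1/(25.0) − 1/(7.150) = -0.09986, so d_i2 = -10.0 cm.
The final image is virtual, 10.0 cm to the left of lens 2 (overall magnification ≈ -0.48).

10.0 cm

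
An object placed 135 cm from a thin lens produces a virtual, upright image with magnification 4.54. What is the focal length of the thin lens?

m = −d_i/d_o ⇒ d_i = −m·d_o = −(+4.54)·(135) = -612.9 cm.
1/f = 1/d_o + 1/d_i = 1/(135) + 1/(-612.9) = 0.005776, so f = 173 cm.
Since f is positive, the thin lens is converging.

f = 173 cm (converging)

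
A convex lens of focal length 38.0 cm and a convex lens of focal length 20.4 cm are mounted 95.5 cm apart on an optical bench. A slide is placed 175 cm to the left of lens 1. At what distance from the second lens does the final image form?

Lens 1: 1/d_i1 = 1/f₁ − 1/d_o1 = 1/(38.0) − 1/(175) = 0.02060, so d_i1 = 48.54 cm.
The intermediate image is 48.54 cm to the right of lens 1, which is 95.5 − (48.54) = 46.96 cm to the left of lens 2, so d_o2 = +46.96 cm.
Lens 2: 1/d_i2 = 1/f₂ − 1/d_o2 = 1/(20.4) − 1/(46.96) = 0.02772, so d_i2 = 36.1 cm.
The final image is real, 36.1 cm to the right of lens 2 (overall magnification ≈ 0.21).

36.1 cm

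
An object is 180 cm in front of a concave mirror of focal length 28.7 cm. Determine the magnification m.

m = -0.190

1/d_i = 1/f − 1/d_o = 1/(28.70) − 1/(180) = 0.02929, so d_i = 34.14 cm.
m = −d_i/d_o = −(34.14)/(180) = -0.190.
The image is real, inverted and reduced, in front of the mirror.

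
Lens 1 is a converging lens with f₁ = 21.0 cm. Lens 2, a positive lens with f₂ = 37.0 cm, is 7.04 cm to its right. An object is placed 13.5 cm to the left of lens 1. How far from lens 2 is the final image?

212 cm

Lens 1: 1/d_i1 = 1/f₁ − 1/d_o1 = 1/(21.0) − 1/(13.5) = -0.02646, so d_i1 = -37.80 cm.
The intermediate image is 37.80 cm to the left of lens 1 (virtual), which is 7.04 − (-37.80) = 44.84 cm to the left of lens 2, so d_o2 = +44.84 cm.
Lens 2: 1/d_i2 = 1/f₂ − 1/d_o2 = 1/(37.0) − 1/(44.84) = 0.004726, so d_i2 = 212 cm.
The final image is real, 212 cm to the right of lens 2 (overall magnification ≈ -13).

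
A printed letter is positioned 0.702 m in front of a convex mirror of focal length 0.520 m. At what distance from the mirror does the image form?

0.299 m

For a convex mirror, f = -0.520 m.
Mirror equation: 1/s_i = 1/f − 1/s_o = 1/(-0.5200) − 1/(0.702) = -1.923 − 1.425 = -3.348, so s_i = -0.299 m.
The image is virtual, upright and reduced, behind the mirror.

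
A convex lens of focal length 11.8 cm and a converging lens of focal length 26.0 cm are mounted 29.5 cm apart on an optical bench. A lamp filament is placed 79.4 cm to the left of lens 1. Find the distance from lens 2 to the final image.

Lens 1: 1/d_i1 = 1/f₁ − 1/d_o1 = 1/(11.8) − 1/(79.4) = 0.07215, so d_i1 = 13.86 cm.
The intermediate image is 13.86 cm to the right of lens 1, which is 29.5 − (13.86) = 15.64 cm to the left of lens 2, so d_o2 = +15.64 cm.
Lens 2: 1/d_i2 = 1/f₂ − 1/d_o2 = 1/(26.0) − 1/(15.64) = -0.02548, so d_i2 = -39.3 cm.
The final image is virtual, 39.3 cm to the left of lens 2 (overall magnification ≈ -0.44).

39.3 cm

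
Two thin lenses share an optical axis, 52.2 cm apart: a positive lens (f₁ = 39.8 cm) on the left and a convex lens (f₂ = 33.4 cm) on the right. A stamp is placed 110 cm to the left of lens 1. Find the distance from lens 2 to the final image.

Lens 1: 1/d_i1 = 1/f₁ − 1/d_o1 = 1/(39.8) − 1/(110) = 0.01603, so d_i1 = 62.36 cm.
The intermediate image is 62.36 cm to the right of lens 1, which lies 10.16 cm to the right of lens 2 — a virtual object — so d_o2 = −10.16 cm.
Lens 2: 1/d_i2 = 1/f₂ − 1/d_o2 = 1/(33.4) − 1/(-10.16) = 0.1284, so d_i2 = 7.79 cm.
The final image is real, 7.79 cm to the right of lens 2 (overall magnification ≈ -0.43).

7.79 cm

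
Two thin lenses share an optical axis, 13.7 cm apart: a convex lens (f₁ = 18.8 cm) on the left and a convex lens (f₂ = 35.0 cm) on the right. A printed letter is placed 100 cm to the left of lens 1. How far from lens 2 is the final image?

7.44 cm

Lens 1: 1/d_i1 = 1/f₁ − 1/d_o1 = 1/(18.8) − 1/(100) = 0.04319, so d_i1 = 23.15 cm.
The intermediate image is 23.15 cm to the right of lens 1, which lies 9.450 cm to the right of lens 2 — a virtual object — so d_o2 = −9.450 cm.
Lens 2: 1/d_i2 = 1/f₂ − 1/d_o2 = 1/(35.0) − 1/(-9.450) = 0.1344, so d_i2 = 7.44 cm.
The final image is real, 7.44 cm to the right of lens 2 (overall magnification ≈ -0.18).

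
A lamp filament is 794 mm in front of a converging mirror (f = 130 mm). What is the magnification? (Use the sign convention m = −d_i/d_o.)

m = -0.196

1/d_i = 1/f − 1/d_o = 1/(130.0) − 1/(794) = 0.006433, so d_i = 155.5 mm.
m = −d_i/d_o = −(155.5)/(794) = -0.196.
The image is real, inverted and reduced, in front of the mirror.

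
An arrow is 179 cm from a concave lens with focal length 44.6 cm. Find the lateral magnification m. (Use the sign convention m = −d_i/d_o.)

m = +0.199

For a concave lens, f = -44.6 cm.
1/d_i = 1/f − 1/d_o = 1/(-44.60) − 1/(179) = -0.02801, so d_i = -35.70 cm.
m = −d_i/d_o = −(-35.70)/(179) = +0.199.
The image is virtual, upright and reduced, on the same side as the object.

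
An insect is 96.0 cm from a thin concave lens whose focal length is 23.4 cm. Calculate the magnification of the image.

For a concave lens, f = -23.4 cm.
1/d_i = 1/f − 1/d_o = 1/(-23.40) − 1/(96.0) = -0.05315, so d_i = -18.81 cm.
m = −d_i/d_o = −(-18.81)/(96.0) = +0.196.
The image is virtual, upright and reduced, on the same side as the object.

m = +0.196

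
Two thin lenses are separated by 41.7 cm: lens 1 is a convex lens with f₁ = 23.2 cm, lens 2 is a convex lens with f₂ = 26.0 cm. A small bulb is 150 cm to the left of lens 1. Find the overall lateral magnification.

Lens 1: 1/d_i1 = 1/(23.2) − 1/(150) = 0.03644, so d_i1 = 27.44 cm; m₁ = −d_i1/d_o1 = -0.1829.
d_o2 = 41.7 − (27.44) = 14.26 cm.
Lens 2: 1/d_i2 = 1/(26.0) − 1/(14.26) = -0.03166, so d_i2 = -31.58 cm; m₂ = −d_i2/d_o2 = +2.215.
m = m₁·m₂ = (-0.1829)(+2.215) = -0.405.

m = -0.405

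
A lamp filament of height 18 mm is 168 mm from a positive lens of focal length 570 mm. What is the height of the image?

1/d_i = 1/f − 1/d_o = 1/(570.0) − 1/(168) = -0.004198, so d_i = -238.2 mm.
m = −d_i/d_o = +1.418.
|h_i| = |m|·h_o = 1.418 × 18 = 25.5 mm. The image is virtual, upright and enlarged, on the same side as the object.

25.5 mm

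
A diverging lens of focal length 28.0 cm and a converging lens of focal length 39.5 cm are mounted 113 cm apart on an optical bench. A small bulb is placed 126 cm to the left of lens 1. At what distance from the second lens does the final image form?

55.7 cm

Lens 1 is diverging, so f₁ = −28.0 cm.
Lens 1: 1/d_i1 = 1/f₁ − 1/d_o1 = 1/(-28.0) − 1/(126) = -0.04365, so d_i1 = -22.91 cm.
The intermediate image is 22.91 cm to the left of lens 1 (virtual), which is 113 − (-22.91) = 135.9 cm to the left of lens 2, so d_o2 = +135.9 cm.
Lens 2: 1/d_i2 = 1/f₂ − 1/d_o2 = 1/(39.5) − 1/(135.9) = 0.01796, so d_i2 = 55.7 cm.
The final image is real, 55.7 cm to the right of lens 2 (overall magnification ≈ -0.074).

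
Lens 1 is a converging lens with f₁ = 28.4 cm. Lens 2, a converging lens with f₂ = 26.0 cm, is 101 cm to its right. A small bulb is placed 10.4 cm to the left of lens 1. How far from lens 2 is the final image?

Lens 1: 1/d_i1 = 1/f₁ − 1/d_o1 = 1/(28.4) − 1/(10.4) = -0.06094, so d_i1 = -16.41 cm.
The intermediate image is 16.41 cm to the left of lens 1 (virtual), which is 101 − (-16.41) = 117.4 cm to the left of lens 2, so d_o2 = +117.4 cm.
Lens 2: 1/d_i2 = 1/f₂ − 1/d_o2 = 1/(26.0) − 1/(117.4) = 0.02994, so d_i2 = 33.4 cm.
The final image is real, 33.4 cm to the right of lens 2 (overall magnification ≈ -0.45).

33.4 cm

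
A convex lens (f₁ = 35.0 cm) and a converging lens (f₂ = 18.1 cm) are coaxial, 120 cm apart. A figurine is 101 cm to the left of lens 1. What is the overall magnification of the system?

m = +0.199

Lens 1: 1/d_i1 = 1/(35.0) − 1/(101) = 0.01867, so d_i1 = 53.56 cm; m₁ = −d_i1/d_o1 = -0.5303.
d_o2 = 120 − (53.56) = 66.44 cm.
Lens 2: 1/d_i2 = 1/(18.1) − 1/(66.44) = 0.04020, so d_i2 = 24.88 cm; m₂ = −d_i2/d_o2 = -0.3744.
m = m₁·m₂ = (-0.5303)(-0.3744) = +0.199.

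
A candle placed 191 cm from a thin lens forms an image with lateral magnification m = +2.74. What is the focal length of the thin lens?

f = 301 cm (converging)

m = −d_i/d_o ⇒ d_i = −m·d_o = −(+2.74)·(191) = -523.3 cm.
1/f = 1/d_o + 1/d_i = 1/(191) + 1/(-523.3) = 0.003325, so f = 301 cm.
Since f is positive, the thin lens is converging.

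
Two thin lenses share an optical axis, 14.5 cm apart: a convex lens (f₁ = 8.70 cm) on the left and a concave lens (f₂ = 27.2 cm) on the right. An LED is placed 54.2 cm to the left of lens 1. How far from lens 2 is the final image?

Lens 1: 1/d_i1 = 1/f₁ − 1/d_o1 = 1/(8.70) − 1/(54.2) = 0.09649, so d_i1 = 10.36 cm.
The intermediate image is 10.36 cm to the right of lens 1, which is 14.5 − (10.36) = 4.140 cm to the left of lens 2, so d_o2 = +4.140 cm.
Lens 2 is diverging, so f₂ = −27.2 cm.
Lens 2: 1/d_i2 = 1/f₂ − 1/d_o2 = 1/(-27.2) − 1/(4.140) = -0.2783, so d_i2 = -3.59 cm.
The final image is virtual, 3.59 cm to the left of lens 2 (overall magnification ≈ -0.17).

3.59 cm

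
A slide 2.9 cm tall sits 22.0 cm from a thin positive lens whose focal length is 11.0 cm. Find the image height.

2.90 cm

1/d_i = 1/f − 1/d_o = 1/(11.00) − 1/(22.0) = 0.04545, so d_i = 22.00 cm.
m = −d_i/d_o = -1.000.
|h_i| = |m|·h_o = 1.000 × 2.9 = 2.90 cm. The image is real, inverted and same size, on the far side of the lens.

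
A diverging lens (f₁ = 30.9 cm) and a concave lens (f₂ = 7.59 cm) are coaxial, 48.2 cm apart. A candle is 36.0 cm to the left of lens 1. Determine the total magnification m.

m = +0.0484

f₁ = −30.9 cm (diverging).
Lens 1: 1/d_i1 = 1/(-30.9) − 1/(36.0) = -0.06014, so d_i1 = -16.63 cm; m₁ = −d_i1/d_o1 = +0.4619.
d_o2 = 48.2 − (-16.63) = 64.83 cm.
f₂ = −7.59 cm (diverging).
Lens 2: 1/d_i2 = 1/(-7.59) − 1/(64.83) = -0.1472, so d_i2 = -6.795 cm; m₂ = −d_i2/d_o2 = +0.1048.
m = m₁·m₂ = (+0.4619)(+0.1048) = +0.0484.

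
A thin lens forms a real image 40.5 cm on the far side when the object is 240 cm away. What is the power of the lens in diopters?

d_i = +40.5 cm.
1/f = 1/d_o + 1/d_i = 1/(240) + 1/(40.5) = 0.02886 cm⁻¹.
f = 34.65 cm = 0.3465 m, so P = 1/f = +2.89 D.

P = +2.89 D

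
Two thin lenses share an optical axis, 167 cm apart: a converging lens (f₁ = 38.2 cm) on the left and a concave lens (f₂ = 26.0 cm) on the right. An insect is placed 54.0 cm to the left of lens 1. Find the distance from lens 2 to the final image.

Lens 1: 1/d_i1 = 1/f₁ − 1/d_o1 = 1/(38.2) − 1/(54.0) = 0.007659, so d_i1 = 130.6 cm.
The intermediate image is 130.6 cm to the right of lens 1, which is 167 − (130.6) = 36.40 cm to the left of lens 2, so d_o2 = +36.40 cm.
Lens 2 is diverging, so f₂ = −26.0 cm.
Lens 2: 1/d_i2 = 1/f₂ − 1/d_o2 = 1/(-26.0) − 1/(36.40) = -0.06593, so d_i2 = -15.2 cm.
The final image is virtual, 15.2 cm to the left of lens 2 (overall magnification ≈ -1.0).

15.2 cm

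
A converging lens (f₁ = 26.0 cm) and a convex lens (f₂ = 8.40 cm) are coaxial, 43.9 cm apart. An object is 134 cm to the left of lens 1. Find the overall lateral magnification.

Lens 1: 1/d_i1 = 1/(26.0) − 1/(134) = 0.03100, so d_i1 = 32.26 cm; m₁ = −d_i1/d_o1 = -0.2407.
d_o2 = 43.9 − (32.26) = 11.64 cm.
Lens 2: 1/d_i2 = 1/(8.40) − 1/(11.64) = 0.03314, so d_i2 = 30.18 cm; m₂ = −d_i2/d_o2 = -2.593.
m = m₁·m₂ = (-0.2407)(-2.593) = +0.624.

m = +0.624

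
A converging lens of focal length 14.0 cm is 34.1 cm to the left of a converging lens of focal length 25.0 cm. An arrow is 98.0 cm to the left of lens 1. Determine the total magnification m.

m = -0.576

Lens 1: 1/d_i1 = 1/(14.0) − 1/(98.0) = 0.06122, so d_i1 = 16.33 cm; m₁ = −d_i1/d_o1 = -0.1666.
d_o2 = 34.1 − (16.33) = 17.77 cm.
Lens 2: 1/d_i2 = 1/(25.0) − 1/(17.77) = -0.01627, so d_i2 = -61.45 cm; m₂ = −d_i2/d_o2 = +3.458.
m = m₁·m₂ = (-0.1666)(+3.458) = -0.576.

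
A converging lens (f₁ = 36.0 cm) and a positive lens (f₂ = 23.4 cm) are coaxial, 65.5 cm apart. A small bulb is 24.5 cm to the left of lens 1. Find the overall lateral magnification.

Lens 1: 1/d_i1 = 1/(36.0) − 1/(24.5) = -0.01304, so d_i1 = -76.70 cm; m₁ = −d_i1/d_o1 = +3.131.
d_o2 = 65.5 − (-76.70) = 142.2 cm.
Lens 2: 1/d_i2 = 1/(23.4) − 1/(142.2) = 0.03570, so d_i2 = 28.01 cm; m₂ = −d_i2/d_o2 = -0.1970.
m = m₁·m₂ = (+3.131)(-0.1970) = -0.617.

m = -0.617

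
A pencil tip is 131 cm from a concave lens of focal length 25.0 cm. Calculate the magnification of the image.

m = +0.160

For a concave lens, f = -25.0 cm.
1/d_i = 1/f − 1/d_o = 1/(-25.00) − 1/(131) = -0.04763, so d_i = -20.99 cm.
m = −d_i/d_o = −(-20.99)/(131) = +0.160.
The image is virtual, upright and reduced, on the same side as the object.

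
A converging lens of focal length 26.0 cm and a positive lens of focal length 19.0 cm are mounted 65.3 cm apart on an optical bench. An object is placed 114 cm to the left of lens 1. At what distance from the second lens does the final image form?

47.6 cm

Lens 1: 1/d_i1 = 1/f₁ − 1/d_o1 = 1/(26.0) − 1/(114) = 0.02969, so d_i1 = 33.68 cm.
The intermediate image is 33.68 cm to the right of lens 1, which is 65.3 − (33.68) = 31.62 cm to the left of lens 2, so d_o2 = +31.62 cm.
Lens 2: 1/d_i2 = 1/f₂ − 1/d_o2 = 1/(19.0) − 1/(31.62) = 0.02101, so d_i2 = 47.6 cm.
The final image is real, 47.6 cm to the right of lens 2 (overall magnification ≈ 0.44).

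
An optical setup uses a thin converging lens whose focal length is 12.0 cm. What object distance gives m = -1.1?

m = −d_i/d_o ⇒ d_i = −m·d_o.
1/f = 1/d_o + 1/d_i = 1/d_o − 1/(m·d_o) = (1 − 1/m)/d_o, so d_o = f(1 − 1/m) = (12.00)(1 − 1/(-1.1)) = 22.9 cm.

22.9 cm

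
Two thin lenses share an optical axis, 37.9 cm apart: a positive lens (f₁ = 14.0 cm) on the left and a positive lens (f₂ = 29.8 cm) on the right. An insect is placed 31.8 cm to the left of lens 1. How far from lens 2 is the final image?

Lens 1: 1/d_i1 = 1/f₁ − 1/d_o1 = 1/(14.0) − 1/(31.8) = 0.03998, so d_i1 = 25.01 cm.
The intermediate image is 25.01 cm to the right of lens 1, which is 37.9 − (25.01) = 12.89 cm to the left of lens 2, so d_o2 = +12.89 cm.
Lens 2: 1/d_i2 = 1/f₂ − 1/d_o2 = 1/(29.8) − 1/(12.89) = -0.04402, so d_i2 = -22.7 cm.
The final image is virtual, 22.7 cm to the left of lens 2 (overall magnification ≈ -1.4).

22.7 cm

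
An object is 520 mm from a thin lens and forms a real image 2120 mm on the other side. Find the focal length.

Real image ⇒ d_i = +2120 mm.
1/f = 1/d_o + 1/d_i = 1/(520) + 1/(2120) = 0.002395, so f = 418 mm.
Since f is positive, the thin lens is converging.

f = 418 mm (converging)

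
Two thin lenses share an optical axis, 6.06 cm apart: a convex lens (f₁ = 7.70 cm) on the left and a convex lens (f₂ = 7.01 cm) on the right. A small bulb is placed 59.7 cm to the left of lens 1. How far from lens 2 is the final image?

Lens 1: 1/d_i1 = 1/f₁ − 1/d_o1 = 1/(7.70) − 1/(59.7) = 0.1131, so d_i1 = 8.840 cm.
The intermediate image is 8.840 cm to the right of lens 1, which lies 2.780 cm to the right of lens 2 — a virtual object — so d_o2 = −2.780 cm.
Lens 2: 1/d_i2 = 1/f₂ − 1/d_o2 = 1/(7.01) − 1/(-2.780) = 0.5024, so d_i2 = 1.99 cm.
The final image is real, 1.99 cm to the right of lens 2 (overall magnification ≈ -0.11).

1.99 cm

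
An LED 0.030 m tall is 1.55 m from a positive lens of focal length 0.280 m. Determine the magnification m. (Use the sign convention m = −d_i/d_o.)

m = -0.220

1/d_i = 1/f − 1/d_o = 1/(0.2800) − 1/(1.55) = 2.926, so d_i = 0.3417 m.
m = −d_i/d_o = −(0.3417)/(1.55) = -0.220.
The image is real, inverted and reduced, on the far side of the lens.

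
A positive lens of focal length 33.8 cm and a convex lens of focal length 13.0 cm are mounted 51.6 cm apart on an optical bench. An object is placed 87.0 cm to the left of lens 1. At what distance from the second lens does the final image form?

2.86 cm

Lens 1: 1/d_i1 = 1/f₁ − 1/d_o1 = 1/(33.8) − 1/(87.0) = 0.01809, so d_i1 = 55.27 cm.
The intermediate image is 55.27 cm to the right of lens 1, which lies 3.670 cm to the right of lens 2 — a virtual object — so d_o2 = −3.670 cm.
Lens 2: 1/d_i2 = 1/f₂ − 1/d_o2 = 1/(13.0) − 1/(-3.670) = 0.3494, so d_i2 = 2.86 cm.
The final image is real, 2.86 cm to the right of lens 2 (overall magnification ≈ -0.50).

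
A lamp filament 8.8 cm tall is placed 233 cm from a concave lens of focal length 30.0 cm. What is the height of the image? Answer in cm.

1.00 cm

For a concave lens, f = -30.0 cm.
1/d_i = 1/f − 1/d_o = 1/(-30.00) − 1/(233) = -0.03763, so d_i = -26.58 cm.
m = −d_i/d_o = +0.1141.
|h_i| = |m|·h_o = 0.1141 × 8.8 = 1.00 cm. The image is virtual, upright and reduced, on the same side as the object.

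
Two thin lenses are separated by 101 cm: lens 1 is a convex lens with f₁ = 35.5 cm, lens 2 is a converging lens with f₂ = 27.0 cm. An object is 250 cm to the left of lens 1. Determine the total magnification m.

Lens 1: 1/d_i1 = 1/(35.5) − 1/(250) = 0.02417, so d_i1 = 41.38 cm; m₁ = −d_i1/d_o1 = -0.1655.
d_o2 = 101 − (41.38) = 59.62 cm.
Lens 2: 1/d_i2 = 1/(27.0) − 1/(59.62) = 0.02026, so d_i2 = 49.35 cm; m₂ = −d_i2/d_o2 = -0.8277.
m = m₁·m₂ = (-0.1655)(-0.8277) = +0.137.

m = +0.137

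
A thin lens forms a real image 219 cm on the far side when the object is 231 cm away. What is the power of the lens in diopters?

P = +0.890 D

d_i = +219 cm.
1/f = 1/d_o + 1/d_i = 1/(231) + 1/(219) = 0.008895 cm⁻¹.
f = 112.4 cm = 1.124 m, so P = 1/f = +0.890 D.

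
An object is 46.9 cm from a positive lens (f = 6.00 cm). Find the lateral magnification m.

1/d_i = 1/f − 1/d_o = 1/(6.000) − 1/(46.9) = 0.1453, so d_i = 6.880 cm.
m = −d_i/d_o = −(6.880)/(46.9) = -0.147.
The image is real, inverted and reduced, on the far side of the lens.

m = -0.147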